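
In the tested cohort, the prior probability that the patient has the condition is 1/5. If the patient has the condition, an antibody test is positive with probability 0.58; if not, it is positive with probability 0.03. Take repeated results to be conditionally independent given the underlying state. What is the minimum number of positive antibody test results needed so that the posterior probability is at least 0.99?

Prior odds = 0.2/0.8 = 0.25.
Likelihood ratio of a positive = 0.58/0.03 = 58/3.
Target posterior odds = 0.99/0.01 = 99.
Require (58/3)ⁿ ≥ 99 ÷ 0.25 = 396.
(58/3)² = 3364/9 falls short of 396 but (58/3)³ = 195112/27 reaches it, so n = 3.

3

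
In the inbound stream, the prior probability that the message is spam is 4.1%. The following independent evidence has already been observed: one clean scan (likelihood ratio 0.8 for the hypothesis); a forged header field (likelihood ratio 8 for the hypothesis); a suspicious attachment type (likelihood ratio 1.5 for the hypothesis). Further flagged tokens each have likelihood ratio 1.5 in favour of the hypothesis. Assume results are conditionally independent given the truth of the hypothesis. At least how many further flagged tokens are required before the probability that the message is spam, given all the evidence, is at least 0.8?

Prior odds = 0.041/0.959 = 41/959.
Combined Bayes factor of the evidence already in hand = 0.8 × 8 × 1.5 = 9.6.
Odds after that evidence = (41/959) × 9.6 = 1968/4795.
Target odds = 0.8/0.2 = 4.
Need 1.5ⁿ ≥ 4 ÷ (1968/4795) = 4795/492.
1.5⁵ = 7.59375 falls short of 4795/492 but 1.5⁶ = 11.390625 reaches it, so n = 6.

6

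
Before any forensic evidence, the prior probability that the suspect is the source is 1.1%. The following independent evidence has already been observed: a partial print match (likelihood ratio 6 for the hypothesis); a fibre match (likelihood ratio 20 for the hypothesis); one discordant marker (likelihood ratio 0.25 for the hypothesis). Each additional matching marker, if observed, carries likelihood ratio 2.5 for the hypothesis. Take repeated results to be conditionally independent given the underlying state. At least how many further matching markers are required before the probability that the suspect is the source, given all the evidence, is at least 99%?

7

Prior odds = 0.011/0.989 = 11/989.
Combined Bayes factor of the evidence already in hand = 6 × 20 × 0.25 = 30.
Odds after that evidence = (11/989) × 30 = 330/989.
Target odds = 0.99/0.01 = 99.
Need 2.5ⁿ ≥ 99 ÷ (330/989) = 296.7.
2.5⁶ = 244.140625 falls short of 296.7 but 2.5⁷ = 610.3515625 reaches it, so n = 7.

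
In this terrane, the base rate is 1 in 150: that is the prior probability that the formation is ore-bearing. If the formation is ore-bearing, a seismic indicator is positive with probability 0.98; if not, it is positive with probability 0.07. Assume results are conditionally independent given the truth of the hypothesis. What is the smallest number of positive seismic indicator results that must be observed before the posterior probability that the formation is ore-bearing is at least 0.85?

3

Prior odds: (1/150) ÷ (149/150) = 1/149.
Likelihood ratio of a positive = 0.98/0.07 = 14.
Target posterior odds = 0.85/0.15 = 17/3.
Require 14ⁿ ≥ 17/3 ÷ (1/149) = 2533/3.
14² = 196 falls short of 2533/3 but 14³ = 2744 reaches it, so n = 3.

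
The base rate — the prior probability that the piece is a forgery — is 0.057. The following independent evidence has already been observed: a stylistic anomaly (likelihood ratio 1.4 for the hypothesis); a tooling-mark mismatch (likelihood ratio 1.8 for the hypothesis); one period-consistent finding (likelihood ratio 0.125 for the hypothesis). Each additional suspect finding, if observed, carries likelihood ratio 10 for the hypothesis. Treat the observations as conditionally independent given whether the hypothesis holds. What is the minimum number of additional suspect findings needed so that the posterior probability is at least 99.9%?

5

Prior odds = 0.057/0.943 = 57/943.
Combined Bayes factor of the evidence already in hand = 1.4 × 1.8 × 0.125 = 0.315.
Odds after that evidence = (57/943) × 0.315 = 3591/188600.
Target odds = 0.999/0.001 = 999.
Need 10ⁿ ≥ 999 ÷ (3591/188600) = 6978200/133.
10⁴ = 10000 falls short of 6978200/133 but 10⁵ = 100000 reaches it, so n = 5.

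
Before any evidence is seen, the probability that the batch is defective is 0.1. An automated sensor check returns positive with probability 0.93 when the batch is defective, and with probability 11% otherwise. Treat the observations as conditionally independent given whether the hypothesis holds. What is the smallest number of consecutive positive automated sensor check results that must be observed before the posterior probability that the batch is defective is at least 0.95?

3

Prior odds: 0.1 ÷ 0.9 = 1/9.
Likelihood ratio of a positive result = 0.93/0.11 = 93/11.
Target posterior odds = 0.95/0.05 = 19.
Need (1/9) × (93/11)ⁿ ≥ 19, i.e. (93/11)ⁿ ≥ 171.
(93/11)² = 8649/121 falls short of 171 but (93/11)³ = 804357/1331 reaches it, so n = 3.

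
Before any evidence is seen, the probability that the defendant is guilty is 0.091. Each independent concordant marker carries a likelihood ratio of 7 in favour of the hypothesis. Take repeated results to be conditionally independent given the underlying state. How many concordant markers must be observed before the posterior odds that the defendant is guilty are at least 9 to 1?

3

Prior odds: 0.091 ÷ 0.909 = 91/909.
Likelihood ratio per concordant marker = 7.
Target odds = 9.
Require 7ⁿ ≥ 9 ÷ (91/909) = 8181/91.
7² = 49 falls short of 8181/91 but 7³ = 343 reaches it, so n = 3.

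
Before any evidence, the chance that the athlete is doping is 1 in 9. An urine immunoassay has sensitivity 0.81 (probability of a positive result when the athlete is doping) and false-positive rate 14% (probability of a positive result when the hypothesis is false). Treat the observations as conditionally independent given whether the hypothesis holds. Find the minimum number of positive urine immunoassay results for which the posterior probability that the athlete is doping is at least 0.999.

6

Prior odds: (1/9) ÷ (8/9) = 0.125.
Likelihood ratio of a positive result = 0.81/0.14 = 81/14.
Target posterior odds = 0.999/0.001 = 999.
Require (81/14)ⁿ ≥ 999 ÷ 0.125 = 7992.
(81/14)⁵ ≈6483.13 falls short of 7992 but (81/14)⁶ ≈37509.6 reaches it, so n = 6.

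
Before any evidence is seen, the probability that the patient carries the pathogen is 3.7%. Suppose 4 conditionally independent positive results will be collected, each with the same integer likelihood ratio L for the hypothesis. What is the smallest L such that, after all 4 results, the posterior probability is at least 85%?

Prior odds = 0.037/0.963 = 37/963.
Target odds = 0.85/0.15 = 17/3.
Need L⁴ ≥ 17/3 ÷ (37/963) = 5457/37.
3⁴ = 81 < 5457/37 ≤ 256 = 4⁴, so L = 4.

4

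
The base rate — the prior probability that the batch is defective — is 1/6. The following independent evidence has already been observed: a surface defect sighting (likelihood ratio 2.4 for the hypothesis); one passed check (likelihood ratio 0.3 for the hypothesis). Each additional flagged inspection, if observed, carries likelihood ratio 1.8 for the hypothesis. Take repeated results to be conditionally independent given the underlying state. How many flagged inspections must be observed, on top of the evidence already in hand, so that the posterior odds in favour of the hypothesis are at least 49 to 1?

10

Prior odds = (1/6)/(5/6) = 0.2.
Combined Bayes factor of the evidence already in hand = 2.4 × 0.3 = 0.72.
Odds after that evidence = 0.2 × 0.72 = 0.144.
Target odds = 49.
Need 1.8ⁿ ≥ 49 ÷ 0.144 = 6125/18.
1.8⁹ = 387420489/1953125 falls short of 6125/18 but 1.8¹⁰ ≈357.047 reaches it, so n = 10.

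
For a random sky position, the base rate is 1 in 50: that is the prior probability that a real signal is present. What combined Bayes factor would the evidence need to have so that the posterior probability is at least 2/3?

98

Prior odds = 0.02/0.98 = 1/49.
Target odds = (2/3)/(1/3) = 2.
Required Bayes factor = 2 ÷ (1/49) = 98.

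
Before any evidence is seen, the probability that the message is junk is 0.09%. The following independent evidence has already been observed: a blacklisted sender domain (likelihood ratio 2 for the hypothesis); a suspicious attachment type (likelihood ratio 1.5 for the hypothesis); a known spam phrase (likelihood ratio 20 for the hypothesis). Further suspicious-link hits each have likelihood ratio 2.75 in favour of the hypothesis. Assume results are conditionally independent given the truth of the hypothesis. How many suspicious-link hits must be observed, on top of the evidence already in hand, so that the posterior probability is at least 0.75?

Prior odds = 0.0009/0.9991 = 9/9991.
Combined Bayes factor of the evidence already in hand = 2 × 1.5 × 20 = 60.
Odds after that evidence = (9/9991) × 60 = 540/9991.
Target odds = 0.75/0.25 = 3.
Need 2.75ⁿ ≥ 3 ÷ (540/9991) = 9991/180.
2.75³ = 20.796875 falls short of 9991/180 but 2.75⁴ = 57.19140625 reaches it, so n = 4.

4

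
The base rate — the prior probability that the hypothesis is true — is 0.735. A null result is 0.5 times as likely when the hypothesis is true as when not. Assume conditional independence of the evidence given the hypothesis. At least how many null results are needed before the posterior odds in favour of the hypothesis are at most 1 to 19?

Prior odds = 0.735/0.265 = 147/53.
Likelihood ratio per null result = 0.5.
Target odds = 1/19.
Need (147/53) × 0.5ⁿ ≤ 1/19, i.e. 0.5ⁿ ≤ 53/2793.
0.5⁵ = 0.03125 is still above 53/2793 but 0.5⁶ = 0.015625 is at or below it, so n = 6.

6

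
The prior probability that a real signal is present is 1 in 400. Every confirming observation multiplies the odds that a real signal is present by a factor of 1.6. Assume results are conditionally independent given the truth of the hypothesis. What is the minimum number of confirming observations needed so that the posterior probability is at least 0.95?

Prior odds = 0.0025/0.9975 = 1/399.
Likelihood ratio per confirming observation = 1.6.
Target posterior odds = 0.95/0.05 = 19.
Need (1/399) × 1.6ⁿ ≥ 19, i.e. 1.6ⁿ ≥ 7581.
1.6¹⁹ ≈7555.79 falls short of 7581 but 1.6²⁰ ≈12089.3 reaches it, so n = 20.

20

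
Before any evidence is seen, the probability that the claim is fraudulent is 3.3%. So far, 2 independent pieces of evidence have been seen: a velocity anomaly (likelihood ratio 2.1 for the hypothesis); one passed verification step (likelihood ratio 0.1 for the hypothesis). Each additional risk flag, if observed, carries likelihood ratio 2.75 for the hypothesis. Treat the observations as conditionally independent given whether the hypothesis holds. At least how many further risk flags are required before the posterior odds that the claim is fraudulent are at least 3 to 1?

6

Prior odds = 0.033/0.967 = 33/967.
Combined Bayes factor of the evidence already in hand = 2.1 × 0.1 = 0.21.
Odds after that evidence = (33/967) × 0.21 = 693/96700.
Target odds = 3.
Need 2.75ⁿ ≥ 3 ÷ (693/96700) = 96700/231.
2.75⁵ = 161051/1024 falls short of 96700/231 but 2.75⁶ = 1771561/4096 reaches it, so n = 6.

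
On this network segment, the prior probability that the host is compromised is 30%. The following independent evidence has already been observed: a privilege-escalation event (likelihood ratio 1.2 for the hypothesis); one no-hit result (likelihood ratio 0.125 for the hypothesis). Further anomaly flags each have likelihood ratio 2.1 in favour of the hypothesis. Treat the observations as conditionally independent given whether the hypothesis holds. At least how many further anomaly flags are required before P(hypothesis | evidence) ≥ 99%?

10

Prior odds = 0.3/0.7 = 3/7.
Combined Bayes factor of the evidence already in hand = 1.2 × 0.125 = 0.15.
Odds after that evidence = (3/7) × 0.15 = 9/140.
Target odds = 0.99/0.01 = 99.
Need 2.1ⁿ ≥ 99 ÷ (9/140) = 1540.
2.1⁹ ≈794.28 falls short of 1540 but 2.1¹⁰ ≈1667.99 reaches it, so n = 10.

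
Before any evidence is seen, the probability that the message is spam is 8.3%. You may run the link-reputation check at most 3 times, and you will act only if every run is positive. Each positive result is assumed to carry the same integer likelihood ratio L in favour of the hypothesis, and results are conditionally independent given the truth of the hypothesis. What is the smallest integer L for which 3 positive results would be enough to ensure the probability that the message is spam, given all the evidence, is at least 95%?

6

Prior odds = 0.083/0.917 = 83/917.
Target odds = 0.95/0.05 = 19.
Need L³ ≥ 19 ÷ (83/917) = 17423/83.
5³ = 125 < 17423/83 ≤ 216 = 6³, so L = 6.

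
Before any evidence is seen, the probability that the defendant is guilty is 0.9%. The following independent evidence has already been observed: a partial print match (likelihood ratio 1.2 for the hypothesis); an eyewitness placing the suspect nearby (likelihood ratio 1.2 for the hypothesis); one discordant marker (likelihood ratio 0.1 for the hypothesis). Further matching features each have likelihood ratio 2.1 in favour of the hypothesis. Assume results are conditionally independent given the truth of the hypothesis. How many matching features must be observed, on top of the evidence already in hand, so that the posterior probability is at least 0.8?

Prior odds = 0.009/0.991 = 9/991.
Combined Bayes factor of the evidence already in hand = 1.2 × 1.2 × 0.1 = 0.144.
Odds after that evidence = (9/991) × 0.144 = 162/123875.
Target odds = 0.8/0.2 = 4.
Need 2.1ⁿ ≥ 4 ÷ (162/123875) = 247750/81.
2.1¹⁰ ≈1667.99 falls short of 247750/81 but 2.1¹¹ ≈3502.78 reaches it, so n = 11.

11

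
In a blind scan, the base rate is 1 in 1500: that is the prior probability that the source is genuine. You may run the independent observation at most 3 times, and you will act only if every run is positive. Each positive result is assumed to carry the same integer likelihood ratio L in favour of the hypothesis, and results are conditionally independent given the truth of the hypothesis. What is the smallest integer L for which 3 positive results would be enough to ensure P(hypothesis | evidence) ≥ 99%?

Prior odds = (1/1500)/(1499/1500) = 1/1499.
Target odds = 0.99/0.01 = 99.
Need L³ ≥ 99 ÷ (1/1499) = 148401.
52³ = 140608 < 148401 ≤ 148877 = 53³, so L = 53.

53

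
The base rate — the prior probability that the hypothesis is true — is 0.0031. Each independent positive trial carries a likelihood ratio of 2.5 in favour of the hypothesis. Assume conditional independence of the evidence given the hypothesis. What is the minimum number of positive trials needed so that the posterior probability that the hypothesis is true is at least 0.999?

Prior odds: 0.0031 ÷ 0.9969 = 31/9969.
Likelihood ratio per positive trial = 2.5.
Target posterior odds = 0.999/0.001 = 999.
Need (31/9969) × 2.5ⁿ ≥ 999, i.e. 2.5ⁿ ≥ 9959031/31.
2.5¹³ ≈149012 falls short of 9959031/31 but 2.5¹⁴ ≈372529 reaches it, so n = 14.

14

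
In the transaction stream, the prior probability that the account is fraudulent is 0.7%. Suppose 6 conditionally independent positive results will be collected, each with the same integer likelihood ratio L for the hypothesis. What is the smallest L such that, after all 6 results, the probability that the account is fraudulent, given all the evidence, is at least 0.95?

4

Prior odds = 0.007/0.993 = 7/993.
Target odds = 0.95/0.05 = 19.
Need L⁶ ≥ 19 ÷ (7/993) = 18867/7.
3⁶ = 729 < 18867/7 ≤ 4096 = 4⁶, so L = 4.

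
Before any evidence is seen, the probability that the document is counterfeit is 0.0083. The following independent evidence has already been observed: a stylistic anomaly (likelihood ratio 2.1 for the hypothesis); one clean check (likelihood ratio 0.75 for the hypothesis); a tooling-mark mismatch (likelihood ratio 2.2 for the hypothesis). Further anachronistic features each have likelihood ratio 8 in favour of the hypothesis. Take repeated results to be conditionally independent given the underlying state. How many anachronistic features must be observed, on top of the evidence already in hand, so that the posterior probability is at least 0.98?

4

Prior odds = 0.0083/0.9917 = 83/9917.
Combined Bayes factor of the evidence already in hand = 2.1 × 0.75 × 2.2 = 3.465.
Odds after that evidence = (83/9917) × 3.465 = 57519/1983400.
Target odds = 0.98/0.02 = 49.
Need 8ⁿ ≥ 49 ÷ (57519/1983400) = 13883800/8217.
8³ = 512 falls short of 13883800/8217 but 8⁴ = 4096 reaches it, so n = 4.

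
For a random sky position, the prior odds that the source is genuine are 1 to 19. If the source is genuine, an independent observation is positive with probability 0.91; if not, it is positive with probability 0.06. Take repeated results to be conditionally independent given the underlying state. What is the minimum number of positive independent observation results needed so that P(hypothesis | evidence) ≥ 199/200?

Prior odds = 1/19.
Likelihood ratio of a positive = 0.91/0.06 = 91/6.
Target odds: 0.995 ÷ 0.005 = 199.
Need (1/19) × (91/6)ⁿ ≥ 199, i.e. (91/6)ⁿ ≥ 3781.
(91/6)³ = 753571/216 falls short of 3781 but (91/6)⁴ = 68574961/1296 reaches it, so n = 4.

4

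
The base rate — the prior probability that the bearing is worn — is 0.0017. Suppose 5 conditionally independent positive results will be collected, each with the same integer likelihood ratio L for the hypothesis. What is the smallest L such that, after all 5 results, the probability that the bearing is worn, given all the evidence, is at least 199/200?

11

Prior odds = 0.0017/0.9983 = 17/9983.
Target odds = 0.995/0.005 = 199.
Need L⁵ ≥ 199 ÷ (17/9983) = 1986617/17.
10⁵ = 100000 < 1986617/17 ≤ 161051 = 11⁵, so L = 11.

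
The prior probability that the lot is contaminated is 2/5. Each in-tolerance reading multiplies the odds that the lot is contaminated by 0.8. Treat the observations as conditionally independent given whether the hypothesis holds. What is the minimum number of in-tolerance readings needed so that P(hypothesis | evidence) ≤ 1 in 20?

Prior odds = 0.4/0.6 = 2/3.
Likelihood ratio per in-tolerance reading = 0.8.
Target posterior odds = 0.05/0.95 = 1/19.
Require 0.8ⁿ ≤ 1/19 ÷ (2/3) = 3/38.
0.8¹¹ = 4194304/48828125 is still above 3/38 but 0.8¹² = 16777216/244140625 is at or below it, so n = 12.

12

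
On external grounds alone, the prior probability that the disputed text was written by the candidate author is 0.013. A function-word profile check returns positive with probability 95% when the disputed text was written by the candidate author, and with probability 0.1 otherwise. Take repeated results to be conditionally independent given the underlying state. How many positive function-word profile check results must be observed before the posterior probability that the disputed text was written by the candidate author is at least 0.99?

4

Prior odds = 0.013/0.987 = 13/987.
Likelihood ratio of a positive result = 0.95/0.1 = 9.5.
Target odds: 0.99 ÷ 0.01 = 99.
Require 9.5ⁿ ≥ 99 ÷ (13/987) = 97713/13.
9.5³ = 857.375 falls short of 97713/13 but 9.5⁴ = 8145.0625 reaches it, so n = 4.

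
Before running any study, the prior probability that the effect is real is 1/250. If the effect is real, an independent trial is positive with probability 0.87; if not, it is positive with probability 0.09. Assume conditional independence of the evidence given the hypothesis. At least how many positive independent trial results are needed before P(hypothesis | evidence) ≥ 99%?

Prior odds: 0.004 ÷ 0.996 = 1/249.
Likelihood ratio of a positive = 0.87/0.09 = 29/3.
Target odds: 0.99 ÷ 0.01 = 99.
Need (1/249) × (29/3)ⁿ ≥ 99, i.e. (29/3)ⁿ ≥ 24651.
(29/3)⁴ = 707281/81 falls short of 24651 but (29/3)⁵ = 20511149/243 reaches it, so n = 5.

5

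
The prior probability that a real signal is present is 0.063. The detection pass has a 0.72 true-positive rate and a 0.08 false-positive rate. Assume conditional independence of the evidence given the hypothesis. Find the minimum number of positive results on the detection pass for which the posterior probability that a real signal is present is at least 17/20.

Prior odds: 0.063 ÷ 0.937 = 63/937.
Likelihood ratio of a positive result = 0.72/0.08 = 9.
Target odds: 0.85 ÷ 0.15 = 17/3.
Need (63/937) × 9ⁿ ≥ 17/3, i.e. 9ⁿ ≥ 15929/189.
9² = 81 falls short of 15929/189 but 9³ = 729 reaches it, so n = 3.

3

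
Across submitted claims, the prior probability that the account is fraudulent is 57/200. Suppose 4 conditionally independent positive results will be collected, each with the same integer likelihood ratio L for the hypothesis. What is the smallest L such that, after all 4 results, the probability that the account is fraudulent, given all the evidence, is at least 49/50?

4

Prior odds = 0.285/0.715 = 57/143.
Target odds = 0.98/0.02 = 49.
Need L⁴ ≥ 49 ÷ (57/143) = 7007/57.
3⁴ = 81 < 7007/57 ≤ 256 = 4⁴, so L = 4.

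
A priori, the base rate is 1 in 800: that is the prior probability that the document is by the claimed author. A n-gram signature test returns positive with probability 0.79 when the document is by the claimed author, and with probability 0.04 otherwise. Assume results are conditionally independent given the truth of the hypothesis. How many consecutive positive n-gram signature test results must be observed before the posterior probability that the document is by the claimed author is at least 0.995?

Prior odds: 0.00125 ÷ 0.99875 = 1/799.
Likelihood ratio of a positive result = 0.79/0.04 = 19.75.
Target odds: 0.995 ÷ 0.005 = 199.
Require 19.75ⁿ ≥ 199 ÷ (1/799) = 159001.
19.75⁴ = 38950081/256 falls short of 159001 but 19.75⁵ ≈3.00494e+06 reaches it, so n = 5.

5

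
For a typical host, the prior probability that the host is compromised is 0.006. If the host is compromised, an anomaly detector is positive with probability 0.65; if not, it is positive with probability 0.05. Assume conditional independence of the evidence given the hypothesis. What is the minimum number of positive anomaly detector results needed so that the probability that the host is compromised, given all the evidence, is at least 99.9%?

5

Prior odds: 0.006 ÷ 0.994 = 3/497.
Likelihood ratio of a positive = 0.65/0.05 = 13.
Target odds: 0.999 ÷ 0.001 = 999.
Need (3/497) × 13ⁿ ≥ 999, i.e. 13ⁿ ≥ 165501.
13⁴ = 28561 falls short of 165501 but 13⁵ = 371293 reaches it, so n = 5.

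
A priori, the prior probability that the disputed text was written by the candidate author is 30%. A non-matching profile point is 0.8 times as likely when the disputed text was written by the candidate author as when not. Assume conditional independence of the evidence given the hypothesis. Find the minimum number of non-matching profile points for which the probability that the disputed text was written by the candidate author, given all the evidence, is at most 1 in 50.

14

Prior odds: 0.3 ÷ 0.7 = 3/7.
Likelihood ratio per non-matching profile point = 0.8.
Target posterior odds = 0.02/0.98 = 1/49.
Require 0.8ⁿ ≤ 1/49 ÷ (3/7) = 1/21.
0.8¹³ ≈0.0549756 is still above 1/21 but 0.8¹⁴ ≈0.0439805 is at or below it, so n = 14.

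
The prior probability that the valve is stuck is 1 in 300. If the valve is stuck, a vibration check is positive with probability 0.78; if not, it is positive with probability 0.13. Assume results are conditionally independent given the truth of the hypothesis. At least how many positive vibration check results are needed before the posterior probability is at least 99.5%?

Prior odds = (1/300)/(299/300) = 1/299.
Likelihood ratio of a positive = 0.78/0.13 = 6.
Target posterior odds = 0.995/0.005 = 199.
Require 6ⁿ ≥ 199 ÷ (1/299) = 59501.
6⁶ = 46656 falls short of 59501 but 6⁷ = 279936 reaches it, so n = 7.

7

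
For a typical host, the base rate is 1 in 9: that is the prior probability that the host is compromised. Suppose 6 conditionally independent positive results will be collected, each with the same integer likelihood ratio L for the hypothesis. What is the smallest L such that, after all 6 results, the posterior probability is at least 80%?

2

Prior odds = (1/9)/(8/9) = 0.125.
Target odds = 0.8/0.2 = 4.
Need L⁶ ≥ 4 ÷ 0.125 = 32.
1⁶ = 1 < 32 ≤ 64 = 2⁶, so L = 2.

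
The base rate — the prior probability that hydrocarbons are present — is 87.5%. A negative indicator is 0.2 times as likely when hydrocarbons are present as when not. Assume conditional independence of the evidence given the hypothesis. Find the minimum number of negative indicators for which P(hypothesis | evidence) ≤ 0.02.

4

Prior odds: 0.875 ÷ 0.125 = 7.
Likelihood ratio per negative indicator = 0.2.
Target odds: 0.02 ÷ 0.98 = 1/49.
Require 0.2ⁿ ≤ 1/49 ÷ 7 = 1/343.
0.2³ = 0.008 is still above 1/343 but 0.2⁴ = 0.0016 is at or below it, so n = 4.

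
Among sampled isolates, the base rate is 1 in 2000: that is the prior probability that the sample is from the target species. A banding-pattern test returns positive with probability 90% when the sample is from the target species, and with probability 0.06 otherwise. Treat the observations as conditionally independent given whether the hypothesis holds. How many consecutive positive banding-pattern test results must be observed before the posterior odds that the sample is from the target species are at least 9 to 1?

Prior odds: 0.0005 ÷ 0.9995 = 1/1999.
Likelihood ratio of a positive result = 0.9/0.06 = 15.
Target odds = 9.
Require 15ⁿ ≥ 9 ÷ (1/1999) = 17991.
15³ = 3375 falls short of 17991 but 15⁴ = 50625 reaches it, so n = 4.

4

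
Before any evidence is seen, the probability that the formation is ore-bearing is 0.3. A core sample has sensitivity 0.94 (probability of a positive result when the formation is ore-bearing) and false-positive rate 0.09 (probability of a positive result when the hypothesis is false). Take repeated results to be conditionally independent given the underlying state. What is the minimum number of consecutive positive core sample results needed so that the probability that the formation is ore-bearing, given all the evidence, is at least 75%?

1

Prior odds = 0.3/0.7 = 3/7.
Likelihood ratio of a positive result = 0.94/0.09 = 94/9.
Target odds: 0.75 ÷ 0.25 = 3.
Require (94/9)ⁿ ≥ 3 ÷ (3/7) = 7.
(94/9)¹ = 94/9, which meets the required 7; so n = 1.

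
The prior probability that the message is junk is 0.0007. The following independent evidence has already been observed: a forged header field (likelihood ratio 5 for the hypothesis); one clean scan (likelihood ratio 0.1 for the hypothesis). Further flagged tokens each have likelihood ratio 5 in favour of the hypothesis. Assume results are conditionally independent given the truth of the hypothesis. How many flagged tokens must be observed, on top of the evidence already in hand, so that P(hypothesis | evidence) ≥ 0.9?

7

Prior odds = 0.0007/0.9993 = 7/9993.
Combined Bayes factor of the evidence already in hand = 5 × 0.1 = 0.5.
Odds after that evidence = (7/9993) × 0.5 = 7/19986.
Target odds = 0.9/0.1 = 9.
Need 5ⁿ ≥ 9 ÷ (7/19986) = 179874/7.
5⁶ = 15625 falls short of 179874/7 but 5⁷ = 78125 reaches it, so n = 7.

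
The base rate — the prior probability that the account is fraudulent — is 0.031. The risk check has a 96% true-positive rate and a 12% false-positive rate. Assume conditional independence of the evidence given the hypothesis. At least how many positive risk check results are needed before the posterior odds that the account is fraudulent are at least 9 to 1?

3

Prior odds = 0.031/0.969 = 31/969.
Likelihood ratio of a positive result = 0.96/0.12 = 8.
Target odds = 9.
Need (31/969) × 8ⁿ ≥ 9, i.e. 8ⁿ ≥ 8721/31.
8² = 64 falls short of 8721/31 but 8³ = 512 reaches it, so n = 3.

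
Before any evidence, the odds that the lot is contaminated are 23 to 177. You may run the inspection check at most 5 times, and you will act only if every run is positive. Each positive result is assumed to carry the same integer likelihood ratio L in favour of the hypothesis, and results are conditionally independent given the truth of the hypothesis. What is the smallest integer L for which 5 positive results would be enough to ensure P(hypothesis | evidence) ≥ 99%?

4

Prior odds = 23/177.
Target odds = 0.99/0.01 = 99.
Need L⁵ ≥ 99 ÷ (23/177) = 17523/23.
3⁵ = 243 < 17523/23 ≤ 1024 = 4⁵, so L = 4.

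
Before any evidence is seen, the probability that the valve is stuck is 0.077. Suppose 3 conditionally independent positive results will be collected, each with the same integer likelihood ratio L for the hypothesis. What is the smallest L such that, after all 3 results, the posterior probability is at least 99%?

11

Prior odds = 0.077/0.923 = 77/923.
Target odds = 0.99/0.01 = 99.
Need L³ ≥ 99 ÷ (77/923) = 8307/7.
10³ = 1000 < 8307/7 ≤ 1331 = 11³, so L = 11.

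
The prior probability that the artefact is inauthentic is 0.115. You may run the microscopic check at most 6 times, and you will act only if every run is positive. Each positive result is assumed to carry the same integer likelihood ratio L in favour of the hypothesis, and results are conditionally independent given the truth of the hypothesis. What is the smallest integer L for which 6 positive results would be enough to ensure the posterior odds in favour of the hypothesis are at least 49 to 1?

3

Prior odds = 0.115/0.885 = 23/177.
Target odds = 49.
Need L⁶ ≥ 49 ÷ (23/177) = 8673/23.
2⁶ = 64 < 8673/23 ≤ 729 = 3⁶, so L = 3.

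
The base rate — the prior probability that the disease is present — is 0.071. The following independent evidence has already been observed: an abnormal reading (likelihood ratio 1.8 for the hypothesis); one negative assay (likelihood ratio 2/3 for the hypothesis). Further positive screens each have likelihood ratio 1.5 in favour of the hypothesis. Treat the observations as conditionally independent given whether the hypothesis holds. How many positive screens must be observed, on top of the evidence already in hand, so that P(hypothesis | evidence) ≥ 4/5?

Prior odds = 0.071/0.929 = 71/929.
Combined Bayes factor of the evidence already in hand = 1.8 × (2/3) = 1.2.
Odds after that evidence = (71/929) × 1.2 = 426/4645.
Target odds = 0.8/0.2 = 4.
Need 1.5ⁿ ≥ 4 ÷ (426/4645) = 9290/213.
1.5⁹ = 19683/512 falls short of 9290/213 but 1.5¹⁰ = 59049/1024 reaches it, so n = 10.

10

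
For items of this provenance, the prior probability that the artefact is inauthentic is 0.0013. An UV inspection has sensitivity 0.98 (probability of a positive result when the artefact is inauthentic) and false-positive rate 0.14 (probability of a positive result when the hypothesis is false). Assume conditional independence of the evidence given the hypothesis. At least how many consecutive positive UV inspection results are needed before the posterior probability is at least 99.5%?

7

Prior odds = 0.0013/0.9987 = 13/9987.
Likelihood ratio of a positive result = 0.98/0.14 = 7.
Target posterior odds = 0.995/0.005 = 199.
Need (13/9987) × 7ⁿ ≥ 199, i.e. 7ⁿ ≥ 1987413/13.
7⁶ = 117649 falls short of 1987413/13 but 7⁷ = 823543 reaches it, so n = 7.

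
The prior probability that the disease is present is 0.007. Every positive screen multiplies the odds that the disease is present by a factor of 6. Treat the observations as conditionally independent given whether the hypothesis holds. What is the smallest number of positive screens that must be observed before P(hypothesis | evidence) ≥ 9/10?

Prior odds = 0.007/0.993 = 7/993.
Likelihood ratio per positive screen = 6.
Target posterior odds = 0.9/0.1 = 9.
Require 6ⁿ ≥ 9 ÷ (7/993) = 8937/7.
6³ = 216 falls short of 8937/7 but 6⁴ = 1296 reaches it, so n = 4.

4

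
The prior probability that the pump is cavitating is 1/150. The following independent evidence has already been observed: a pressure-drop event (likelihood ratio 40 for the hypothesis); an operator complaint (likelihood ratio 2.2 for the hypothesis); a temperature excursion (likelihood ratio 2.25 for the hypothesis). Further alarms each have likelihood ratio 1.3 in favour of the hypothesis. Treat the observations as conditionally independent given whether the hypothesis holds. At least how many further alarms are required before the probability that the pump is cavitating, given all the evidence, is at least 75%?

Prior odds = (1/150)/(149/150) = 1/149.
Combined Bayes factor of the evidence already in hand = 40 × 2.2 × 2.25 = 198.
Odds after that evidence = (1/149) × 198 = 198/149.
Target odds = 0.75/0.25 = 3.
Need 1.3ⁿ ≥ 3 ÷ (198/149) = 149/66.
1.3³ = 2.197 falls short of 149/66 but 1.3⁴ = 2.8561 reaches it, so n = 4.

4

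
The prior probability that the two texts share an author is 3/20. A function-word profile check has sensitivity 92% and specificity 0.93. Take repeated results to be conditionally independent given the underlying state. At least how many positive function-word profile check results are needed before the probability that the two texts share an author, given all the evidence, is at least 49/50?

Prior odds: 0.15 ÷ 0.85 = 3/17.
False-positive rate = 1 − 0.93 = 0.07; likelihood ratio of a positive = 0.92/0.07 = 92/7.
Target posterior odds = 0.98/0.02 = 49.
Need (3/17) × (92/7)ⁿ ≥ 49, i.e. (92/7)ⁿ ≥ 833/3.
(92/7)² = 8464/49 falls short of 833/3 but (92/7)³ = 778688/343 reaches it, so n = 3.

3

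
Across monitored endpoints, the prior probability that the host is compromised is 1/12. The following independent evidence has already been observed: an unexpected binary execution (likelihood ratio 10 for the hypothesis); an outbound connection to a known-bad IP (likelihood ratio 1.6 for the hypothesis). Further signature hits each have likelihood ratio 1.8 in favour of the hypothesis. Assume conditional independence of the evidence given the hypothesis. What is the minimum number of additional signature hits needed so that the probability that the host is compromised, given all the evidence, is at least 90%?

4

Prior odds = (1/12)/(11/12) = 1/11.
Combined Bayes factor of the evidence already in hand = 10 × 1.6 = 16.
Odds after that evidence = (1/11) × 16 = 16/11.
Target odds = 0.9/0.1 = 9.
Need 1.8ⁿ ≥ 9 ÷ (16/11) = 6.1875.
1.8³ = 5.832 falls short of 6.1875 but 1.8⁴ = 10.4976 reaches it, so n = 4.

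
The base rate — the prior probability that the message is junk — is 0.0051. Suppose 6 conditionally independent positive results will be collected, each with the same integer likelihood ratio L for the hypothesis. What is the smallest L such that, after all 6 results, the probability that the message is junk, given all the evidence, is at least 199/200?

6

Prior odds = 0.0051/0.9949 = 51/9949.
Target odds = 0.995/0.005 = 199.
Need L⁶ ≥ 199 ÷ (51/9949) = 1979851/51.
5⁶ = 15625 < 1979851/51 ≤ 46656 = 6⁶, so L = 6.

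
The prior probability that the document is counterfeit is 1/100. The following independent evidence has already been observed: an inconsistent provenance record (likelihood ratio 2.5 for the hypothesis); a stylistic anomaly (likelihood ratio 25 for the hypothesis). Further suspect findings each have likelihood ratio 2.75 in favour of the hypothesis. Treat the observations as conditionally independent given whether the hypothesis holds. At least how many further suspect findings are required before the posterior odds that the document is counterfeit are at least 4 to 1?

Prior odds = 0.01/0.99 = 1/99.
Combined Bayes factor of the evidence already in hand = 2.5 × 25 = 62.5.
Odds after that evidence = (1/99) × 62.5 = 125/198.
Target odds = 4.
Need 2.75ⁿ ≥ 4 ÷ (125/198) = 6.336.
2.75¹ = 2.75 falls short of 6.336 but 2.75² = 7.5625 reaches it, so n = 2.

2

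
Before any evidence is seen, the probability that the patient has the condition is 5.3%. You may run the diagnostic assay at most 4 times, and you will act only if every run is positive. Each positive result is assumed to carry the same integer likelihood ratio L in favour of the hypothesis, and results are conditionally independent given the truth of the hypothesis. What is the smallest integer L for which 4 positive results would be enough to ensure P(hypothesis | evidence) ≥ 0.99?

Prior odds = 0.053/0.947 = 53/947.
Target odds = 0.99/0.01 = 99.
Need L⁴ ≥ 99 ÷ (53/947) = 93753/53.
6⁴ = 1296 < 93753/53 ≤ 2401 = 7⁴, so L = 7.

7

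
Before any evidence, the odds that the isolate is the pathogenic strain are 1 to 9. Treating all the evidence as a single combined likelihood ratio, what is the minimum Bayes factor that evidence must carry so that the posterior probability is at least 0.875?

63

Prior odds = 1/9.
Target odds = 0.875/0.125 = 7.
Required Bayes factor = 7 ÷ (1/9) = 63.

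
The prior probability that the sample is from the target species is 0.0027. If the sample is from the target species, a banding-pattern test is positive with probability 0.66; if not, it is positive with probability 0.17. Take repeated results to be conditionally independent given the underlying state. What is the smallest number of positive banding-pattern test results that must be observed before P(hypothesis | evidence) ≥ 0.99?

8

Prior odds: 0.0027 ÷ 0.9973 = 27/9973.
Likelihood ratio of a positive = 0.66/0.17 = 66/17.
Target odds: 0.99 ÷ 0.01 = 99.
Require (66/17)ⁿ ≥ 99 ÷ (27/9973) = 109703/3.
(66/17)⁷ ≈13294.3 falls short of 109703/3 but (66/17)⁸ ≈51613.1 reaches it, so n = 8.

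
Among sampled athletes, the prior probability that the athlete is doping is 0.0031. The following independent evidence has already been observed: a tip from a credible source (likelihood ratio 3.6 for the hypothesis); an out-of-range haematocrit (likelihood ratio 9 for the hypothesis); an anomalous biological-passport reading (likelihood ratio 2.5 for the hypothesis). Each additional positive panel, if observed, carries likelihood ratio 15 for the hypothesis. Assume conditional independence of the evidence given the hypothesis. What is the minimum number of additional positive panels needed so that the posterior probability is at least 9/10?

2

Prior odds = 0.0031/0.9969 = 31/9969.
Combined Bayes factor of the evidence already in hand = 3.6 × 9 × 2.5 = 81.
Odds after that evidence = (31/9969) × 81 = 837/3323.
Target odds = 0.9/0.1 = 9.
Need 15ⁿ ≥ 9 ÷ (837/3323) = 3323/93.
15¹ = 15 falls short of 3323/93 but 15² = 225 reaches it, so n = 2.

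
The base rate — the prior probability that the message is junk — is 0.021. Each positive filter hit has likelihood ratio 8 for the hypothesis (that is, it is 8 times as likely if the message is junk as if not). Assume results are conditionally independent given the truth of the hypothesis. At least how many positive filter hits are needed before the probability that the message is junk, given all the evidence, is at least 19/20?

4

Prior odds = 0.021/0.979 = 21/979.
Likelihood ratio per positive filter hit = 8.
Target odds: 0.95 ÷ 0.05 = 19.
Need (21/979) × 8ⁿ ≥ 19, i.e. 8ⁿ ≥ 18601/21.
8³ = 512 falls short of 18601/21 but 8⁴ = 4096 reaches it, so n = 4.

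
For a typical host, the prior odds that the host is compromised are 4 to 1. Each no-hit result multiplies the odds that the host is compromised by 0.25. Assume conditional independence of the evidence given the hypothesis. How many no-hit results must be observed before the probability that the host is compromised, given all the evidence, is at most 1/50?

Prior odds = 4.
Likelihood ratio per no-hit result = 0.25.
Target posterior odds = 0.02/0.98 = 1/49.
Need 4 × 0.25ⁿ ≤ 1/49, i.e. 0.25ⁿ ≤ 1/196.
0.25³ = 0.015625 is still above 1/196 but 0.25⁴ = 0.00390625 is at or below it, so n = 4.

4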